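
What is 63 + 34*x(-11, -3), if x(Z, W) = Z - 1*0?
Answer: -311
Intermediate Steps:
x(Z, W) = Z (x(Z, W) = Z + 0 = Z)
63 + 34*x(-11, -3) = 63 + 34*(-11) = 63 - 374 = -311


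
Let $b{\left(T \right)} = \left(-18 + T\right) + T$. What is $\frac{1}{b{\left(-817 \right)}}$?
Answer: $- \frac{1}{1652} \approx -0.00060533$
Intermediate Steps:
$b{\left(T \right)} = -18 + 2 T$
$\frac{1}{b{\left(-817 \right)}} = \frac{1}{-18 + 2 \left(-817\right)} = \frac{1}{-18 - 1634} = \frac{1}{-1652} = - \frac{1}{1652}$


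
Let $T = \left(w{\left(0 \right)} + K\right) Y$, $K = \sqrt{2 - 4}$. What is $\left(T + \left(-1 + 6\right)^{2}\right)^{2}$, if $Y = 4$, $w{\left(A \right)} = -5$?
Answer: $-7 + 40 i \sqrt{2} \approx -7.0 + 56.569 i$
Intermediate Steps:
$K = i \sqrt{2}$ ($K = \sqrt{-2} = i \sqrt{2} \approx 1.4142 i$)
$T = -20 + 4 i \sqrt{2}$ ($T = \left(-5 + i \sqrt{2}\right) 4 = -20 + 4 i \sqrt{2} \approx -20.0 + 5.6569 i$)
$\left(T + \left(-1 + 6\right)^{2}\right)^{2} = \left(\left(-20 + 4 i \sqrt{2}\right) + \left(-1 + 6\right)^{2}\right)^{2} = \left(\left(-20 + 4 i \sqrt{2}\right) + 5^{2}\right)^{2} = \left(\left(-20 + 4 i \sqrt{2}\right) + 25\right)^{2} = \left(5 + 4 i \sqrt{2}\right)^{2}$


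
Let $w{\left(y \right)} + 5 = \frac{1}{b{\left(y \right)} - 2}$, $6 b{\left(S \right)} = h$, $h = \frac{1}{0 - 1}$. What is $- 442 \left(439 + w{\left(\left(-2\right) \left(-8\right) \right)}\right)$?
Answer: $-191624$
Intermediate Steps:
$h = -1$ ($h = \frac{1}{-1} = -1$)
$b{\left(S \right)} = - \frac{1}{6}$ ($b{\left(S \right)} = \frac{1}{6} \left(-1\right) = - \frac{1}{6}$)
$w{\left(y \right)} = - \frac{71}{13}$ ($w{\left(y \right)} = -5 + \frac{1}{- \frac{1}{6} - 2} = -5 + \frac{1}{- \frac{13}{6}} = -5 - \frac{6}{13} = - \frac{71}{13}$)
$- 442 \left(439 + w{\left(\left(-2\right) \left(-8\right) \right)}\right) = - 442 \left(439 - \frac{71}{13}\right) = \left(-442\right) \frac{5636}{13} = -191624$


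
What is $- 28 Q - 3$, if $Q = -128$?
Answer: $3581$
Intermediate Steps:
$- 28 Q - 3 = \left(-28\right) \left(-128\right) - 3 = 3584 - 3 = 3581$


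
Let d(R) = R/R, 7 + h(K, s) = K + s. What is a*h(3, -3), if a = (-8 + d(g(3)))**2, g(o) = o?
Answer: -343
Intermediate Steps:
h(K, s) = -7 + K + s (h(K, s) = -7 + (K + s) = -7 + K + s)
d(R) = 1
a = 49 (a = (-8 + 1)**2 = (-7)**2 = 49)
a*h(3, -3) = 49*(-7 + 3 - 3) = 49*(-7) = -343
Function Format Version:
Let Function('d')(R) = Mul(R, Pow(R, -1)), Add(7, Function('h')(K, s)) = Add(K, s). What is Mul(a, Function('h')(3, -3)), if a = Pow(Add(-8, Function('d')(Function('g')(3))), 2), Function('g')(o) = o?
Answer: -343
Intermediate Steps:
Function('h')(K, s) = Add(-7, K, s) (Function('h')(K, s) = Add(-7, Add(K, s)) = Add(-7, K, s))
Function('d')(R) = 1
a = 49 (a = Pow(Add(-8, 1), 2) = Pow(-7, 2) = 49)
Mul(a, Function('h')(3, -3)) = Mul(49, Add(-7, 3, -3)) = Mul(49, -7) = -343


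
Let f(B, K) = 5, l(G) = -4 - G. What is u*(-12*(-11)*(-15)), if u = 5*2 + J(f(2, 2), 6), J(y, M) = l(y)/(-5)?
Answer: -23364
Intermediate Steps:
J(y, M) = 4/5 + y/5 (J(y, M) = (-4 - y)/(-5) = (-4 - y)*(-1/5) = 4/5 + y/5)
u = 59/5 (u = 5*2 + (4/5 + (1/5)*5) = 10 + (4/5 + 1) = 10 + 9/5 = 59/5 ≈ 11.800)
u*(-12*(-11)*(-15)) = 59*(-12*(-11)*(-15))/5 = 59*(132*(-15))/5 = (59/5)*(-1980) = -23364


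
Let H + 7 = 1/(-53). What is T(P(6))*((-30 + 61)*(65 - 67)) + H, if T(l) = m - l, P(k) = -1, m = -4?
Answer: 9486/53 ≈ 178.98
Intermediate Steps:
H = -372/53 (H = -7 + 1/(-53) = -7 - 1/53 = -372/53 ≈ -7.0189)
T(l) = -4 - l
T(P(6))*((-30 + 61)*(65 - 67)) + H = (-4 - 1*(-1))*((-30 + 61)*(65 - 67)) - 372/53 = (-4 + 1)*(31*(-2)) - 372/53 = -3*(-62) - 372/53 = 186 - 372/53 = 9486/53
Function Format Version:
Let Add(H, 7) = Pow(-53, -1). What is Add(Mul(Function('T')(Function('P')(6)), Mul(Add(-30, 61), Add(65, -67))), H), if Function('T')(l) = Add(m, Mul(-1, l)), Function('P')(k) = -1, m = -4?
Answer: Rational(9486, 53) ≈ 178.98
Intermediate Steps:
H = Rational(-372, 53) (H = Add(-7, Pow(-53, -1)) = Add(-7, Rational(-1, 53)) = Rational(-372, 53) ≈ -7.0189)
Function('T')(l) = Add(-4, Mul(-1, l))
Add(Mul(Function('T')(Function('P')(6)), Mul(Add(-30, 61), Add(65, -67))), H) = Add(Mul(Add(-4, Mul(-1, -1)), Mul(Add(-30, 61), Add(65, -67))), Rational(-372, 53)) = Add(Mul(Add(-4, 1), Mul(31, -2)), Rational(-372, 53)) = Add(Mul(-3, -62), Rational(-372, 53)) = Add(186, Rational(-372, 53)) = Rational(9486, 53)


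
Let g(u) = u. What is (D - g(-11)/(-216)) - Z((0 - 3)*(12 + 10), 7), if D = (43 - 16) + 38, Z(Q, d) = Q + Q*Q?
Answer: -912611/216 ≈ -4225.0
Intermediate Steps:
Z(Q, d) = Q + Q**2
D = 65 (D = 27 + 38 = 65)
(D - g(-11)/(-216)) - Z((0 - 3)*(12 + 10), 7) = (65 - (-11)/(-216)) - (0 - 3)*(12 + 10)*(1 + (0 - 3)*(12 + 10)) = (65 - (-11)*(-1)/216) - (-3*22)*(1 - 3*22) = (65 - 1*11/216) - (-66)*(1 - 66) = (65 - 11/216) - (-66)*(-65) = 14029/216 - 1*4290 = 14029/216 - 4290 = -912611/216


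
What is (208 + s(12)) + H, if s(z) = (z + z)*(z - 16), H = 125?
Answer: 237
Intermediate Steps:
s(z) = 2*z*(-16 + z) (s(z) = (2*z)*(-16 + z) = 2*z*(-16 + z))
(208 + s(12)) + H = (208 + 2*12*(-16 + 12)) + 125 = (208 + 2*12*(-4)) + 125 = (208 - 96) + 125 = 112 + 125 = 237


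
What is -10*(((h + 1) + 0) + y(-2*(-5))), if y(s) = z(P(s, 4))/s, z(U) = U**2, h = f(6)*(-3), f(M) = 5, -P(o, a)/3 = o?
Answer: -760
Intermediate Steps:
P(o, a) = -3*o
h = -15 (h = 5*(-3) = -15)
y(s) = 9*s (y(s) = (-3*s)**2/s = (9*s**2)/s = 9*s)
-10*(((h + 1) + 0) + y(-2*(-5))) = -10*(((-15 + 1) + 0) + 9*(-2*(-5))) = -10*((-14 + 0) + 9*10) = -10*(-14 + 90) = -10*76 = -760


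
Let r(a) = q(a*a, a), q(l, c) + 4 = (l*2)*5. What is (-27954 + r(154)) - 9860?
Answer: 199342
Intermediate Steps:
q(l, c) = -4 + 10*l (q(l, c) = -4 + (l*2)*5 = -4 + (2*l)*5 = -4 + 10*l)
r(a) = -4 + 10*a² (r(a) = -4 + 10*(a*a) = -4 + 10*a²)
(-27954 + r(154)) - 9860 = (-27954 + (-4 + 10*154²)) - 9860 = (-27954 + (-4 + 10*23716)) - 9860 = (-27954 + (-4 + 237160)) - 9860 = (-27954 + 237156) - 9860 = 209202 - 9860 = 199342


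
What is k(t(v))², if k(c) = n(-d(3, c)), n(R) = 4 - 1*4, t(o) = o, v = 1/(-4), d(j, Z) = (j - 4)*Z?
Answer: 0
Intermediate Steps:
d(j, Z) = Z*(-4 + j) (d(j, Z) = (-4 + j)*Z = Z*(-4 + j))
v = -¼ ≈ -0.25000
n(R) = 0 (n(R) = 4 - 4 = 0)
k(c) = 0
k(t(v))² = 0² = 0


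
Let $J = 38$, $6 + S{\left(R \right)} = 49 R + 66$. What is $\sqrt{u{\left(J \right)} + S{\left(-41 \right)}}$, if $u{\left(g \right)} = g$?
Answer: $7 i \sqrt{39} \approx 43.715 i$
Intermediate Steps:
$S{\left(R \right)} = 60 + 49 R$ ($S{\left(R \right)} = -6 + \left(49 R + 66\right) = -6 + \left(66 + 49 R\right) = 60 + 49 R$)
$\sqrt{u{\left(J \right)} + S{\left(-41 \right)}} = \sqrt{38 + \left(60 + 49 \left(-41\right)\right)} = \sqrt{38 + \left(60 - 2009\right)} = \sqrt{38 - 1949} = \sqrt{-1911} = 7 i \sqrt{39}$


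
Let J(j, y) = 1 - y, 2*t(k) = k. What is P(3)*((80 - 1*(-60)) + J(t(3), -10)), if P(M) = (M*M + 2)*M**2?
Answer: 14949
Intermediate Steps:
t(k) = k/2
P(M) = M**2*(2 + M**2) (P(M) = (M**2 + 2)*M**2 = (2 + M**2)*M**2 = M**2*(2 + M**2))
P(3)*((80 - 1*(-60)) + J(t(3), -10)) = (3**2*(2 + 3**2))*((80 - 1*(-60)) + (1 - 1*(-10))) = (9*(2 + 9))*((80 + 60) + (1 + 10)) = (9*11)*(140 + 11) = 99*151 = 14949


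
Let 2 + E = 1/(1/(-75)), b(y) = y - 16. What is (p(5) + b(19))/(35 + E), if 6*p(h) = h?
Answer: -23/252 ≈ -0.091270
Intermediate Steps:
b(y) = -16 + y
E = -77 (E = -2 + 1/(1/(-75)) = -2 + 1/(-1/75) = -2 - 75 = -77)
p(h) = h/6
(p(5) + b(19))/(35 + E) = ((1/6)*5 + (-16 + 19))/(35 - 77) = (5/6 + 3)/(-42) = (23/6)*(-1/42) = -23/252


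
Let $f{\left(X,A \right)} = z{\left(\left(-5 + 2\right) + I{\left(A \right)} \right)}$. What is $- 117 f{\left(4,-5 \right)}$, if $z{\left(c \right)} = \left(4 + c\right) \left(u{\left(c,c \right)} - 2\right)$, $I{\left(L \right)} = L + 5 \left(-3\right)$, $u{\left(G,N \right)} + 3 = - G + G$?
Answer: $-11115$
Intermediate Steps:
$u{\left(G,N \right)} = -3$ ($u{\left(G,N \right)} = -3 + \left(- G + G\right) = -3 + 0 = -3$)
$I{\left(L \right)} = -15 + L$ ($I{\left(L \right)} = L - 15 = -15 + L$)
$z{\left(c \right)} = -20 - 5 c$ ($z{\left(c \right)} = \left(4 + c\right) \left(-3 - 2\right) = \left(4 + c\right) \left(-5\right) = -20 - 5 c$)
$f{\left(X,A \right)} = 70 - 5 A$ ($f{\left(X,A \right)} = -20 - 5 \left(\left(-5 + 2\right) + \left(-15 + A\right)\right) = -20 - 5 \left(-3 + \left(-15 + A\right)\right) = -20 - 5 \left(-18 + A\right) = -20 - \left(-90 + 5 A\right) = 70 - 5 A$)
$- 117 f{\left(4,-5 \right)} = - 117 \left(70 - -25\right) = - 117 \left(70 + 25\right) = \left(-117\right) 95 = -11115$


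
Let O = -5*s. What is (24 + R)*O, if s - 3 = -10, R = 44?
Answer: 2380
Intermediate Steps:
s = -7 (s = 3 - 10 = -7)
O = 35 (O = -5*(-7) = 35)
(24 + R)*O = (24 + 44)*35 = 68*35 = 2380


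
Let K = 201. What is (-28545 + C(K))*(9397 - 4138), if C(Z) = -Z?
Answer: -151175214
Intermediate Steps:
(-28545 + C(K))*(9397 - 4138) = (-28545 - 1*201)*(9397 - 4138) = (-28545 - 201)*5259 = -28746*5259 = -151175214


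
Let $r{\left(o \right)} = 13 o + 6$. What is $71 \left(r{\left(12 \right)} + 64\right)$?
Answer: $16046$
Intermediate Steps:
$r{\left(o \right)} = 6 + 13 o$
$71 \left(r{\left(12 \right)} + 64\right) = 71 \left(\left(6 + 13 \cdot 12\right) + 64\right) = 71 \left(\left(6 + 156\right) + 64\right) = 71 \left(162 + 64\right) = 71 \cdot 226 = 16046$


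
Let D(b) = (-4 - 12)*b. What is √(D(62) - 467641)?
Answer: 11*I*√3873 ≈ 684.57*I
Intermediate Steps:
D(b) = -16*b
√(D(62) - 467641) = √(-16*62 - 467641) = √(-992 - 467641) = √(-468633) = 11*I*√3873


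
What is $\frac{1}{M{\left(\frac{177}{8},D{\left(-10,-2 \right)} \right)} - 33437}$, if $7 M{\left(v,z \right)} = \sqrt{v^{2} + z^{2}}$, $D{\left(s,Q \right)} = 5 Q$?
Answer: $- \frac{3615808}{120901770795} - \frac{56 \sqrt{37729}}{3506151353055} \approx -2.991 \cdot 10^{-5}$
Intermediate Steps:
$M{\left(v,z \right)} = \frac{\sqrt{v^{2} + z^{2}}}{7}$
$\frac{1}{M{\left(\frac{177}{8},D{\left(-10,-2 \right)} \right)} - 33437} = \frac{1}{\frac{\sqrt{\left(\frac{177}{8}\right)^{2} + \left(5 \left(-2\right)\right)^{2}}}{7} - 33437} = \frac{1}{\frac{\sqrt{\left(177 \cdot \frac{1}{8}\right)^{2} + \left(-10\right)^{2}}}{7} - 33437} = \frac{1}{\frac{\sqrt{\left(\frac{177}{8}\right)^{2} + 100}}{7} - 33437} = \frac{1}{\frac{\sqrt{\frac{31329}{64} + 100}}{7} - 33437} = \frac{1}{\frac{\sqrt{\frac{37729}{64}}}{7} - 33437} = \frac{1}{\frac{\frac{1}{8} \sqrt{37729}}{7} - 33437} = \frac{1}{\frac{\sqrt{37729}}{56} - 33437} = \frac{1}{-33437 + \frac{\sqrt{37729}}{56}}$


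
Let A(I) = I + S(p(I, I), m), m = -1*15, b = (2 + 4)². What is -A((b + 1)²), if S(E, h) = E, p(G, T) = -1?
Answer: -1368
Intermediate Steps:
b = 36 (b = 6² = 36)
m = -15
A(I) = -1 + I (A(I) = I - 1 = -1 + I)
-A((b + 1)²) = -(-1 + (36 + 1)²) = -(-1 + 37²) = -(-1 + 1369) = -1*1368 = -1368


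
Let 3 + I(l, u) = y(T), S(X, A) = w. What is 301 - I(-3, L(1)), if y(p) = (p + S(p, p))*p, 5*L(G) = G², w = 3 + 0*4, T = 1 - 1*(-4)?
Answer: 264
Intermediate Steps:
T = 5 (T = 1 + 4 = 5)
w = 3 (w = 3 + 0 = 3)
L(G) = G²/5
S(X, A) = 3
y(p) = p*(3 + p) (y(p) = (p + 3)*p = (3 + p)*p = p*(3 + p))
I(l, u) = 37 (I(l, u) = -3 + 5*(3 + 5) = -3 + 5*8 = -3 + 40 = 37)
301 - I(-3, L(1)) = 301 - 1*37 = 301 - 37 = 264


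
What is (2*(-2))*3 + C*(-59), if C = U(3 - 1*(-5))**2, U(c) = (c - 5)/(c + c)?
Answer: -3603/256 ≈ -14.074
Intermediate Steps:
U(c) = (-5 + c)/(2*c) (U(c) = (-5 + c)/((2*c)) = (-5 + c)*(1/(2*c)) = (-5 + c)/(2*c))
C = 9/256 (C = ((-5 + (3 - 1*(-5)))/(2*(3 - 1*(-5))))**2 = ((-5 + (3 + 5))/(2*(3 + 5)))**2 = ((1/2)*(-5 + 8)/8)**2 = ((1/2)*(1/8)*3)**2 = (3/16)**2 = 9/256 ≈ 0.035156)
(2*(-2))*3 + C*(-59) = (2*(-2))*3 + (9/256)*(-59) = -4*3 - 531/256 = -12 - 531/256 = -3603/256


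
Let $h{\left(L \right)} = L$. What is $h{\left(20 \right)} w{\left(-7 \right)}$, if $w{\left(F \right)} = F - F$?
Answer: $0$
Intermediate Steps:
$w{\left(F \right)} = 0$
$h{\left(20 \right)} w{\left(-7 \right)} = 20 \cdot 0 = 0$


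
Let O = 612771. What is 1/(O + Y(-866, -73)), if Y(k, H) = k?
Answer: 1/611905 ≈ 1.6342e-6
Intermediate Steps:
1/(O + Y(-866, -73)) = 1/(612771 - 866) = 1/611905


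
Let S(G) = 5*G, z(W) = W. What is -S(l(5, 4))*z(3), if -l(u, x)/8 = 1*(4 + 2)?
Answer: 720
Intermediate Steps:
l(u, x) = -48 (l(u, x) = -8*(4 + 2) = -8*6 = -48)
-S(l(5, 4))*z(3) = -5*(-48)*3 = -(-240)*3 = -1*(-720) = 720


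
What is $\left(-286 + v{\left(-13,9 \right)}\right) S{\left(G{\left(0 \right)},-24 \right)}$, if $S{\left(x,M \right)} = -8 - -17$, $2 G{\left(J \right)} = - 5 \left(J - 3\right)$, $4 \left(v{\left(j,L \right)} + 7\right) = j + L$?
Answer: $-2646$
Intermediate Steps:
$v{\left(j,L \right)} = -7 + \frac{L}{4} + \frac{j}{4}$ ($v{\left(j,L \right)} = -7 + \frac{j + L}{4} = -7 + \frac{L + j}{4} = -7 + \left(\frac{L}{4} + \frac{j}{4}\right) = -7 + \frac{L}{4} + \frac{j}{4}$)
$G{\left(J \right)} = \frac{15}{2} - \frac{5 J}{2}$ ($G{\left(J \right)} = \frac{\left(-5\right) \left(J - 3\right)}{2} = \frac{\left(-5\right) \left(-3 + J\right)}{2} = \frac{15 - 5 J}{2} = \frac{15}{2} - \frac{5 J}{2}$)
$S{\left(x,M \right)} = 9$ ($S{\left(x,M \right)} = -8 + 17 = 9$)
$\left(-286 + v{\left(-13,9 \right)}\right) S{\left(G{\left(0 \right)},-24 \right)} = \left(-286 + \left(-7 + \frac{1}{4} \cdot 9 + \frac{1}{4} \left(-13\right)\right)\right) 9 = \left(-286 - 8\right) 9 = \left(-294\right) 9 = -2646$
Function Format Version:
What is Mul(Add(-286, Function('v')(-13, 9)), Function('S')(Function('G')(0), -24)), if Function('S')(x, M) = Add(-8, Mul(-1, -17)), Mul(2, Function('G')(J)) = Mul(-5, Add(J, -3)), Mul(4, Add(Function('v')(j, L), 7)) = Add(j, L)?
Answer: -2646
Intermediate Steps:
Function('v')(j, L) = Add(-7, Mul(Rational(1, 4), L), Mul(Rational(1, 4), j)) (Function('v')(j, L) = Add(-7, Mul(Rational(1, 4), Add(j, L))) = Add(-7, Mul(Rational(1, 4), Add(L, j))) = Add(-7, Add(Mul(Rational(1, 4), L), Mul(Rational(1, 4), j))) = Add(-7, Mul(Rational(1, 4), L), Mul(Rational(1, 4), j)))
Function('G')(J) = Add(Rational(15, 2), Mul(Rational(-5, 2), J)) (Function('G')(J) = Mul(Rational(1, 2), Mul(-5, Add(J, -3))) = Mul(Rational(1, 2), Mul(-5, Add(-3, J))) = Mul(Rational(1, 2), Add(15, Mul(-5, J))) = Add(Rational(15, 2), Mul(Rational(-5, 2), J)))
Function('S')(x, M) = 9 (Function('S')(x, M) = Add(-8, 17) = 9)
Mul(Add(-286, Function('v')(-13, 9)), Function('S')(Function('G')(0), -24)) = Mul(Add(-286, Add(-7, Mul(Rational(1, 4), 9), Mul(Rational(1, 4), -13))), 9) = Mul(Add(-286, Add(-7, Rational(9, 4), Rational(-13, 4))), 9) = Mul(Add(-286, -8), 9) = Mul(-294, 9) = -2646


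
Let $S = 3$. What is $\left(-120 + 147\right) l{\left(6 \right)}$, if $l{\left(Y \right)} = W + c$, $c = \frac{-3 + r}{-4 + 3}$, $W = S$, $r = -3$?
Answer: $243$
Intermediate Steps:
$W = 3$
$c = 6$ ($c = \frac{-3 - 3}{-4 + 3} = - \frac{6}{-1} = \left(-6\right) \left(-1\right) = 6$)
$l{\left(Y \right)} = 9$ ($l{\left(Y \right)} = 3 + 6 = 9$)
$\left(-120 + 147\right) l{\left(6 \right)} = \left(-120 + 147\right) 9 = 27 \cdot 9 = 243$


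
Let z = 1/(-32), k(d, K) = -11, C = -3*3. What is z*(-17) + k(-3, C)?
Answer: -335/32 ≈ -10.469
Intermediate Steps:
C = -9
z = -1/32 ≈ -0.031250
z*(-17) + k(-3, C) = -1/32*(-17) - 11 = 17/32 - 11 = -335/32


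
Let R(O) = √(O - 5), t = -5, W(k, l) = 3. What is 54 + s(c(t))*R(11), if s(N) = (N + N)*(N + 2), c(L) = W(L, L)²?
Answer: 54 + 198*√6 ≈ 539.00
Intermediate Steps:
R(O) = √(-5 + O)
c(L) = 9 (c(L) = 3² = 9)
s(N) = 2*N*(2 + N) (s(N) = (2*N)*(2 + N) = 2*N*(2 + N))
54 + s(c(t))*R(11) = 54 + (2*9*(2 + 9))*√(-5 + 11) = 54 + (2*9*11)*√6 = 54 + 198*√6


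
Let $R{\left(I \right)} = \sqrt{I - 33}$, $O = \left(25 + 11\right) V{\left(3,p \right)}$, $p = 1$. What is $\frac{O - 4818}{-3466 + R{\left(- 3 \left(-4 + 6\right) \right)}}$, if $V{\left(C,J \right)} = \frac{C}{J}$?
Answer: $\frac{3264972}{2402639} + \frac{942 i \sqrt{39}}{2402639} \approx 1.3589 + 0.0024485 i$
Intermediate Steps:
$O = 108$ ($O = \left(25 + 11\right) \frac{3}{1} = 36 \cdot 3 \cdot 1 = 36 \cdot 3 = 108$)
$R{\left(I \right)} = \sqrt{-33 + I}$
$\frac{O - 4818}{-3466 + R{\left(- 3 \left(-4 + 6\right) \right)}} = \frac{108 - 4818}{-3466 + \sqrt{-33 - 3 \left(-4 + 6\right)}} = - \frac{4710}{-3466 + \sqrt{-33 - 6}} = - \frac{4710}{-3466 + \sqrt{-39}} = - \frac{4710}{-3466 + i \sqrt{39}}$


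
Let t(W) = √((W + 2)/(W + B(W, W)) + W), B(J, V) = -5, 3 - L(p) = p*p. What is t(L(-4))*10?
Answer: 5*I*√446/3 ≈ 35.198*I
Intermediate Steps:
L(p) = 3 - p² (L(p) = 3 - p*p = 3 - p²)
t(W) = √(W + (2 + W)/(-5 + W)) (t(W) = √((W + 2)/(W - 5) + W) = √((2 + W)/(-5 + W) + W) = √(W + (2 + W)/(-5 + W)))
t(L(-4))*10 = √((2 + (3 - 1*(-4)²) + (3 - 1*(-4)²)*(-5 + (3 - 1*(-4)²)))/(-5 + (3 - 1*(-4)²)))*10 = √((2 + (3 - 1*16) + (3 - 1*16)*(-5 + (3 - 1*16)))/(-5 + (3 - 1*16)))*10 = √((2 + (3 - 16) + (3 - 16)*(-5 + (3 - 16)))/(-5 + (3 - 16)))*10 = √((2 - 13 - 13*(-5 - 13))/(-5 - 13))*10 = √((2 - 13 - 13*(-18))/(-18))*10 = √(-(2 - 13 + 234)/18)*10 = √(-1/18*223)*10 = √(-223/18)*10 = (I*√446/6)*10 = 5*I*√446/3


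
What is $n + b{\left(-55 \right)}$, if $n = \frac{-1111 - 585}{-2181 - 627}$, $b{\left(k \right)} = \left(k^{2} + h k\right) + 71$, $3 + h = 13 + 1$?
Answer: $\frac{874553}{351} \approx 2491.6$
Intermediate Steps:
$h = 11$ ($h = -3 + \left(13 + 1\right) = -3 + 14 = 11$)
$b{\left(k \right)} = 71 + k^{2} + 11 k$ ($b{\left(k \right)} = \left(k^{2} + 11 k\right) + 71 = 71 + k^{2} + 11 k$)
$n = \frac{212}{351}$ ($n = - \frac{1696}{-2808} = \left(-1696\right) \left(- \frac{1}{2808}\right) = \frac{212}{351} \approx 0.60399$)
$n + b{\left(-55 \right)} = \frac{212}{351} + \left(71 + \left(-55\right)^{2} + 11 \left(-55\right)\right) = \frac{212}{351} + \left(71 + 3025 - 605\right) = \frac{212}{351} + 2491 = \frac{874553}{351}$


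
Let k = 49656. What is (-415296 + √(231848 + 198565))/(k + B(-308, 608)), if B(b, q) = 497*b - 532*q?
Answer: 34608/35573 - √430413/426876 ≈ 0.97134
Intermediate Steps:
B(b, q) = -532*q + 497*b
(-415296 + √(231848 + 198565))/(k + B(-308, 608)) = (-415296 + √(231848 + 198565))/(49656 + (-532*608 + 497*(-308))) = (-415296 + √430413)/(49656 + (-323456 - 153076)) = (-415296 + √430413)/(49656 - 476532) = (-415296 + √430413)/(-426876) = (-415296 + √430413)*(-1/426876) = 34608/35573 - √430413/426876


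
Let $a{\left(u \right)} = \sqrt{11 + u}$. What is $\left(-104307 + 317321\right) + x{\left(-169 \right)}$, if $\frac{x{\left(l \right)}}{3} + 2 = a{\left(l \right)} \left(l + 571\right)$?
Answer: $213008 + 1206 i \sqrt{158} \approx 2.1301 \cdot 10^{5} + 15159.0 i$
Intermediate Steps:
$x{\left(l \right)} = -6 + 3 \sqrt{11 + l} \left(571 + l\right)$ ($x{\left(l \right)} = -6 + 3 \sqrt{11 + l} \left(l + 571\right) = -6 + 3 \sqrt{11 + l} \left(571 + l\right)$)
$\left(-104307 + 317321\right) + x{\left(-169 \right)} = \left(-104307 + 317321\right) + \left(-6 + 1713 \sqrt{11 - 169} + 3 \left(-169\right) \sqrt{11 - 169}\right) = 213014 + \left(-6 + 1713 \sqrt{-158} + 3 \left(-169\right) \sqrt{-158}\right) = 213014 + \left(-6 + 1713 i \sqrt{158} + 3 \left(-169\right) i \sqrt{158}\right) = 213014 - \left(6 - 1206 i \sqrt{158}\right) = 213008 + 1206 i \sqrt{158}$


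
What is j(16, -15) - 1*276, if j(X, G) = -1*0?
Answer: -276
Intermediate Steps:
j(X, G) = 0
j(16, -15) - 1*276 = 0 - 1*276 = 0 - 276 = -276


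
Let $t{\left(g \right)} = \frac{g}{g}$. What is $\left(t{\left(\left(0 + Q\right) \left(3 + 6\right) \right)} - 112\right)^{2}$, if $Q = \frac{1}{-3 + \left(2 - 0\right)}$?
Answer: $12321$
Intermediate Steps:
$Q = -1$ ($Q = \frac{1}{-3 + \left(2 + 0\right)} = \frac{1}{-3 + 2} = \frac{1}{-1} = -1$)
$t{\left(g \right)} = 1$
$\left(t{\left(\left(0 + Q\right) \left(3 + 6\right) \right)} - 112\right)^{2} = \left(1 - 112\right)^{2} = \left(-111\right)^{2} = 12321$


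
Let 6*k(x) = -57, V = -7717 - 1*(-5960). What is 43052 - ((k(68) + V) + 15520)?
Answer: 58597/2 ≈ 29299.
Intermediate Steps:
V = -1757 (V = -7717 + 5960 = -1757)
k(x) = -19/2 (k(x) = (⅙)*(-57) = -19/2)
43052 - ((k(68) + V) + 15520) = 43052 - ((-19/2 - 1757) + 15520) = 43052 - (-3533/2 + 15520) = 43052 - 1*27507/2 = 43052 - 27507/2 = 58597/2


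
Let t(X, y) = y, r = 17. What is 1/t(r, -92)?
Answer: -1/92 ≈ -0.010870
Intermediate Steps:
1/t(r, -92) = 1/(-92) = -1/92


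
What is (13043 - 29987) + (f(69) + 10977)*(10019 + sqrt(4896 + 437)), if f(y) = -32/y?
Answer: 7587031103/69 + 757381*sqrt(5333)/69 ≈ 1.1076e+8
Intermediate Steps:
(13043 - 29987) + (f(69) + 10977)*(10019 + sqrt(4896 + 437)) = (13043 - 29987) + (-32/69 + 10977)*(10019 + sqrt(4896 + 437)) = -16944 + (-32*1/69 + 10977)*(10019 + sqrt(5333)) = -16944 + (-32/69 + 10977)*(10019 + sqrt(5333)) = -16944 + 757381*(10019 + sqrt(5333))/69 = -16944 + (7588200239/69 + 757381*sqrt(5333)/69) = 7587031103/69 + 757381*sqrt(5333)/69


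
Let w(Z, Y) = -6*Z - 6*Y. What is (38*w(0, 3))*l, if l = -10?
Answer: 6840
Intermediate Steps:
w(Z, Y) = -6*Y - 6*Z
(38*w(0, 3))*l = (38*(-6*3 - 6*0))*(-10) = (38*(-18 + 0))*(-10) = (38*(-18))*(-10) = -684*(-10) = 6840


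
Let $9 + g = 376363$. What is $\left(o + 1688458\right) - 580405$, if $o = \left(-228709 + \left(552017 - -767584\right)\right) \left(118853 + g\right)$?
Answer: $540218462697$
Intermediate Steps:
$g = 376354$ ($g = -9 + 376363 = 376354$)
$o = 540217354644$ ($o = \left(-228709 + \left(552017 - -767584\right)\right) \left(118853 + 376354\right) = \left(-228709 + \left(552017 + 767584\right)\right) 495207 = \left(-228709 + 1319601\right) 495207 = 1090892 \cdot 495207 = 540217354644$)
$\left(o + 1688458\right) - 580405 = \left(540217354644 + 1688458\right) - 580405 = 540219043102 - 580405 = 540218462697$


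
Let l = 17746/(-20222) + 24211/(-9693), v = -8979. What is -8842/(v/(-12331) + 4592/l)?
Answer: 2576266286878130/396179456846379 ≈ 6.5028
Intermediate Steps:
l = -330803410/98005923 (l = 17746*(-1/20222) + 24211*(-1/9693) = -8873/10111 - 24211/9693 = -330803410/98005923 ≈ -3.3753)
-8842/(v/(-12331) + 4592/l) = -8842/(-8979/(-12331) + 4592/(-330803410/98005923)) = -8842/(-8979*(-1/12331) + 4592*(-98005923/330803410)) = -8842/(8979/12331 - 32145942744/23628815) = -8842/(-396179456846379/291366917765) = -8842*(-291366917765/396179456846379) = 2576266286878130/396179456846379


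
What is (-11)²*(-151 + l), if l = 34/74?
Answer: -673970/37 ≈ -18215.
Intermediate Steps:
l = 17/37 (l = 34*(1/74) = 17/37 ≈ 0.45946)
(-11)²*(-151 + l) = (-11)²*(-151 + 17/37) = 121*(-5570/37) = -673970/37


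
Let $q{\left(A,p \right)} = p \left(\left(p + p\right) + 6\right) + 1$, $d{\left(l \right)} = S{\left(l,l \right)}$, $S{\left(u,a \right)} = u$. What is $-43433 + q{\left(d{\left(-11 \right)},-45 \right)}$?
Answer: $-39652$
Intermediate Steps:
$d{\left(l \right)} = l$
$q{\left(A,p \right)} = 1 + p \left(6 + 2 p\right)$ ($q{\left(A,p \right)} = p \left(2 p + 6\right) + 1 = p \left(6 + 2 p\right) + 1 = 1 + p \left(6 + 2 p\right)$)
$-43433 + q{\left(d{\left(-11 \right)},-45 \right)} = -43433 + \left(1 + 2 \left(-45\right)^{2} + 6 \left(-45\right)\right) = -43433 + \left(1 + 2 \cdot 2025 - 270\right) = -43433 + \left(1 + 4050 - 270\right) = -43433 + 3781 = -39652$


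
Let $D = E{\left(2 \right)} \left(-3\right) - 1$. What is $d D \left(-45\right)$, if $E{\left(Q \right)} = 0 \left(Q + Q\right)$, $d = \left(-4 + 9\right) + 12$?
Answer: $765$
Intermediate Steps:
$d = 17$ ($d = 5 + 12 = 17$)
$E{\left(Q \right)} = 0$ ($E{\left(Q \right)} = 0 \cdot 2 Q = 0$)
$D = -1$ ($D = 0 \left(-3\right) - 1 = 0 - 1 = -1$)
$d D \left(-45\right) = 17 \left(-1\right) \left(-45\right) = \left(-17\right) \left(-45\right) = 765$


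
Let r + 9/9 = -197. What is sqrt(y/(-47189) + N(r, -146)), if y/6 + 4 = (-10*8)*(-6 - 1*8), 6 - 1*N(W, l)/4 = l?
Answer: 2*sqrt(338394867206)/47189 ≈ 24.655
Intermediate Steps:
r = -198 (r = -1 - 197 = -198)
N(W, l) = 24 - 4*l
y = 6696 (y = -24 + 6*((-10*8)*(-6 - 1*8)) = -24 + 6*(-80*(-6 - 8)) = -24 + 6*(-80*(-14)) = -24 + 6*1120 = -24 + 6720 = 6696)
sqrt(y/(-47189) + N(r, -146)) = sqrt(6696/(-47189) + (24 - 4*(-146))) = sqrt(6696*(-1/47189) + (24 + 584)) = sqrt(-6696/47189 + 608) = sqrt(28684216/47189) = 2*sqrt(338394867206)/47189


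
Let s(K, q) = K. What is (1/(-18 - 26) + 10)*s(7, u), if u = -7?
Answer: 3073/44 ≈ 69.841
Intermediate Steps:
(1/(-18 - 26) + 10)*s(7, u) = (1/(-18 - 26) + 10)*7 = (1/(-44) + 10)*7 = (-1/44 + 10)*7 = (439/44)*7 = 3073/44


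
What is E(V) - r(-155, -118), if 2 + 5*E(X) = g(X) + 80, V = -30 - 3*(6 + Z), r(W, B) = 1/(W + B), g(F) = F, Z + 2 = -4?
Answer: 13109/1365 ≈ 9.6037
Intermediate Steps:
Z = -6 (Z = -2 - 4 = -6)
r(W, B) = 1/(B + W)
V = -30 (V = -30 - 3*(6 - 6) = -30 - 3*0 = -30 + 0 = -30)
E(X) = 78/5 + X/5 (E(X) = -⅖ + (X + 80)/5 = -⅖ + (80 + X)/5 = -⅖ + (16 + X/5) = 78/5 + X/5)
E(V) - r(-155, -118) = (78/5 + (⅕)*(-30)) - 1/(-118 - 155) = (78/5 - 6) - 1/(-273) = 48/5 - 1*(-1/273) = 48/5 + 1/273 = 13109/1365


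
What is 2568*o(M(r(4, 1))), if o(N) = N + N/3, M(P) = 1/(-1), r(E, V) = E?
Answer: -3424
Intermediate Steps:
M(P) = -1
o(N) = 4*N/3 (o(N) = N + N*(1/3) = N + N/3 = 4*N/3)
2568*o(M(r(4, 1))) = 2568*((4/3)*(-1)) = 2568*(-4/3) = -3424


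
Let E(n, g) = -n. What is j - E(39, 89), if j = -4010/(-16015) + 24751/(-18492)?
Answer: 2245518295/59229876 ≈ 37.912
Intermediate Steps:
j = -64446869/59229876 (j = -4010*(-1/16015) + 24751*(-1/18492) = 802/3203 - 24751/18492 = -64446869/59229876 ≈ -1.0881)
j - E(39, 89) = -64446869/59229876 - (-1)*39 = -64446869/59229876 - 1*(-39) = -64446869/59229876 + 39 = 2245518295/59229876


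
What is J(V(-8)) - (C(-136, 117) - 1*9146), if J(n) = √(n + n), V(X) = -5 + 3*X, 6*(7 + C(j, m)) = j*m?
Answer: 11805 + I*√58 ≈ 11805.0 + 7.6158*I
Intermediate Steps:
C(j, m) = -7 + j*m/6 (C(j, m) = -7 + (j*m)/6 = -7 + j*m/6)
J(n) = √2*√n (J(n) = √(2*n) = √2*√n)
J(V(-8)) - (C(-136, 117) - 1*9146) = √2*√(-5 + 3*(-8)) - ((-7 + (⅙)*(-136)*117) - 1*9146) = √2*√(-5 - 24) - ((-7 - 2652) - 9146) = √2*√(-29) - (-2659 - 9146) = √2*(I*√29) - 1*(-11805) = I*√58 + 11805 = 11805 + I*√58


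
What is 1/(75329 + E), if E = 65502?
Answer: 1/140831 ≈ 7.1007e-6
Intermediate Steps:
1/(75329 + E) = 1/(75329 + 65502) = 1/140831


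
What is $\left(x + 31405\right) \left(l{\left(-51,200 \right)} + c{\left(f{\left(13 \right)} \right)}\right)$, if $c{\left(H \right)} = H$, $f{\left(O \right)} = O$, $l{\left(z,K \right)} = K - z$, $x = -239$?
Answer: $8227824$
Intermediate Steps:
$\left(x + 31405\right) \left(l{\left(-51,200 \right)} + c{\left(f{\left(13 \right)} \right)}\right) = \left(-239 + 31405\right) \left(\left(200 - -51\right) + 13\right) = 31166 \left(\left(200 + 51\right) + 13\right) = 31166 \left(251 + 13\right) = 31166 \cdot 264 = 8227824$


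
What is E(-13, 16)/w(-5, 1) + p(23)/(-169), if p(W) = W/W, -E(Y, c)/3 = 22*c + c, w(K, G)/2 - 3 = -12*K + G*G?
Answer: -11669/1352 ≈ -8.6309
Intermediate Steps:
w(K, G) = 6 - 24*K + 2*G**2 (w(K, G) = 6 + 2*(-12*K + G*G) = 6 + 2*(-12*K + G**2) = 6 + 2*(G**2 - 12*K) = 6 + (-24*K + 2*G**2) = 6 - 24*K + 2*G**2)
E(Y, c) = -69*c (E(Y, c) = -3*(22*c + c) = -69*c)
p(W) = 1
E(-13, 16)/w(-5, 1) + p(23)/(-169) = (-69*16)/(6 - 24*(-5) + 2*1**2) + 1/(-169) = -1104/(6 + 120 + 2*1) + 1*(-1/169) = -1104/(6 + 120 + 2) - 1/169 = -1104/128 - 1/169 = -1104*1/128 - 1/169 = -69/8 - 1/169 = -11669/1352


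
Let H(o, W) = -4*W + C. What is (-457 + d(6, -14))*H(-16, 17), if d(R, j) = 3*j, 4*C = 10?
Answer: 65369/2 ≈ 32685.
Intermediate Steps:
C = 5/2 (C = (1/4)*10 = 5/2 ≈ 2.5000)
H(o, W) = 5/2 - 4*W (H(o, W) = -4*W + 5/2 = 5/2 - 4*W)
(-457 + d(6, -14))*H(-16, 17) = (-457 + 3*(-14))*(5/2 - 4*17) = (-457 - 42)*(5/2 - 68) = -499*(-131/2) = 65369/2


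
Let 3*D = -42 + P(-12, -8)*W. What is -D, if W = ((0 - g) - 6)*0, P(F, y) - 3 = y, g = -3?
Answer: 14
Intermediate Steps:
P(F, y) = 3 + y
W = 0 (W = ((0 - 1*(-3)) - 6)*0 = ((0 + 3) - 6)*0 = (3 - 6)*0 = -3*0 = 0)
D = -14 (D = (-42 + (3 - 8)*0)/3 = (-42 - 5*0)/3 = (-42 + 0)/3 = (1/3)*(-42) = -14)
-D = -1*(-14) = 14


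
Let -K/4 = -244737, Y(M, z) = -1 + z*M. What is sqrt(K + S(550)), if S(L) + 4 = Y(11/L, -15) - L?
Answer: 3*sqrt(10871030)/10 ≈ 989.14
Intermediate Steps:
Y(M, z) = -1 + M*z
S(L) = -5 - L - 165/L (S(L) = -4 + ((-1 + (11/L)*(-15)) - L) = -4 + ((-1 - 165/L) - L) = -4 + (-1 - L - 165/L) = -5 - L - 165/L)
K = 978948 (K = -4*(-244737) = 978948)
sqrt(K + S(550)) = sqrt(978948 + (-5 - 1*550 - 165/550)) = sqrt(978948 + (-5 - 550 - 165*1/550)) = sqrt(978948 + (-5 - 550 - 3/10)) = sqrt(978948 - 5553/10) = sqrt(9783927/10) = 3*sqrt(10871030)/10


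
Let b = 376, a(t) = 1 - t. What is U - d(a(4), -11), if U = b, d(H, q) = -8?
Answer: 384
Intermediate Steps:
U = 376
U - d(a(4), -11) = 376 - 1*(-8) = 376 + 8 = 384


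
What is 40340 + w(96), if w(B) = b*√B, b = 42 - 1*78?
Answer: 40340 - 144*√6 ≈ 39987.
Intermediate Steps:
b = -36 (b = 42 - 78 = -36)
w(B) = -36*√B
40340 + w(96) = 40340 - 144*√6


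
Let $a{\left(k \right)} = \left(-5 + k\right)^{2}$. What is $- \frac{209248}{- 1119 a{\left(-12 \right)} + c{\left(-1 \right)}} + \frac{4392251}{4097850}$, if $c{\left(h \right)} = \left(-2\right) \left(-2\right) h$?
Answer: $\frac{455579785789}{265044840150} \approx 1.7189$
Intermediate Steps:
$c{\left(h \right)} = 4 h$
$- \frac{209248}{- 1119 a{\left(-12 \right)} + c{\left(-1 \right)}} + \frac{4392251}{4097850} = - \frac{209248}{- 1119 \left(-5 - 12\right)^{2} + 4 \left(-1\right)} + \frac{4392251}{4097850} = - \frac{209248}{- 1119 \left(-17\right)^{2} - 4} + 4392251 \cdot \frac{1}{4097850} = - \frac{209248}{\left(-1119\right) 289 - 4} + \frac{4392251}{4097850} = - \frac{209248}{-323391 - 4} + \frac{4392251}{4097850} = - \frac{209248}{-323395} + \frac{4392251}{4097850} = \left(-209248\right) \left(- \frac{1}{323395}\right) + \frac{4392251}{4097850} = \frac{209248}{323395} + \frac{4392251}{4097850} = \frac{455579785789}{265044840150}$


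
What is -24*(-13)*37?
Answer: 11544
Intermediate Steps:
-24*(-13)*37 = 312*37 = 11544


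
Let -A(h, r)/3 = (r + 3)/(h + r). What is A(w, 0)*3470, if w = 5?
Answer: -6246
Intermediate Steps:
A(h, r) = -3*(3 + r)/(h + r) (A(h, r) = -3*(r + 3)/(h + r) = -3*(3 + r)/(h + r))
A(w, 0)*3470 = (3*(-3 - 1*0)/(5 + 0))*3470 = (3*(-3 + 0)/5)*3470 = (3*(1/5)*(-3))*3470 = -9/5*3470 = -6246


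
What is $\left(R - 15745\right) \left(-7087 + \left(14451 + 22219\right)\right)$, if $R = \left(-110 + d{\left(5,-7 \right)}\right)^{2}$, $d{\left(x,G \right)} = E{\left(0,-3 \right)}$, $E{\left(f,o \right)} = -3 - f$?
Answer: $-88039008$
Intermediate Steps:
$d{\left(x,G \right)} = -3$ ($d{\left(x,G \right)} = -3 - 0 = -3 + 0 = -3$)
$R = 12769$ ($R = \left(-110 - 3\right)^{2} = \left(-113\right)^{2} = 12769$)
$\left(R - 15745\right) \left(-7087 + \left(14451 + 22219\right)\right) = \left(12769 - 15745\right) \left(-7087 + \left(14451 + 22219\right)\right) = - 2976 \left(-7087 + 36670\right) = \left(-2976\right) 29583 = -88039008$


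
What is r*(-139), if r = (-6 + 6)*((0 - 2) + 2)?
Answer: 0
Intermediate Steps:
r = 0 (r = 0*(-2 + 2) = 0*0 = 0)
r*(-139) = 0*(-139) = 0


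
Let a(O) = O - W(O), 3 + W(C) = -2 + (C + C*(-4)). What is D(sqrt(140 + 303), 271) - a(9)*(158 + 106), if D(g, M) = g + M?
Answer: -10553 + sqrt(443) ≈ -10532.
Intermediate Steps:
W(C) = -5 - 3*C (W(C) = -3 + (-2 + (C + C*(-4))) = -3 + (-2 + (C - 4*C)) = -3 + (-2 - 3*C) = -5 - 3*C)
a(O) = 5 + 4*O (a(O) = O - (-5 - 3*O) = O + (5 + 3*O) = 5 + 4*O)
D(g, M) = M + g
D(sqrt(140 + 303), 271) - a(9)*(158 + 106) = (271 + sqrt(140 + 303)) - (5 + 4*9)*(158 + 106) = (271 + sqrt(443)) - (5 + 36)*264 = (271 + sqrt(443)) - 41*264 = (271 + sqrt(443)) - 1*10824 = (271 + sqrt(443)) - 10824 = -10553 + sqrt(443)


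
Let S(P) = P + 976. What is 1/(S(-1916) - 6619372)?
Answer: -1/6620312 ≈ -1.5105e-7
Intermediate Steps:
S(P) = 976 + P
1/(S(-1916) - 6619372) = 1/((976 - 1916) - 6619372) = 1/(-940 - 6619372) = 1/(-6620312) = -1/6620312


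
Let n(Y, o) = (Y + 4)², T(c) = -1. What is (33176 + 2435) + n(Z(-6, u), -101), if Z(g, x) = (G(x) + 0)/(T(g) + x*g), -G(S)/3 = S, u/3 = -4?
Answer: 179617451/5041 ≈ 35631.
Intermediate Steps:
u = -12 (u = 3*(-4) = -12)
G(S) = -3*S
Z(g, x) = -3*x/(-1 + g*x) (Z(g, x) = (-3*x + 0)/(-1 + x*g) = (-3*x)/(-1 + g*x) = -3*x/(-1 + g*x))
n(Y, o) = (4 + Y)²
(33176 + 2435) + n(Z(-6, u), -101) = (33176 + 2435) + (4 - 3*(-12)/(-1 - 6*(-12)))² = 35611 + (4 - 3*(-12)/(-1 + 72))² = 35611 + (4 - 3*(-12)/71)² = 35611 + (4 - 3*(-12)*1/71)² = 35611 + (4 + 36/71)² = 35611 + (320/71)² = 35611 + 102400/5041 = 179617451/5041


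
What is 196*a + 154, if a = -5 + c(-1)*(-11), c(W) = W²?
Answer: -2982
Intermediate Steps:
a = -16 (a = -5 + (-1)²*(-11) = -5 + 1*(-11) = -5 - 11 = -16)
196*a + 154 = 196*(-16) + 154 = -3136 + 154 = -2982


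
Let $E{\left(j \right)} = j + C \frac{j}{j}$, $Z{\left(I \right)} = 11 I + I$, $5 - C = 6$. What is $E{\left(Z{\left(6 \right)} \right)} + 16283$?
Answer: $16354$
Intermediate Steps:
$C = -1$ ($C = 5 - 6 = -1$)
$Z{\left(I \right)} = 12 I$
$E{\left(j \right)} = -1 + j$ ($E{\left(j \right)} = j - \frac{j}{j} = j - 1 = -1 + j$)
$E{\left(Z{\left(6 \right)} \right)} + 16283 = \left(-1 + 12 \cdot 6\right) + 16283 = \left(-1 + 72\right) + 16283 = 71 + 16283 = 16354$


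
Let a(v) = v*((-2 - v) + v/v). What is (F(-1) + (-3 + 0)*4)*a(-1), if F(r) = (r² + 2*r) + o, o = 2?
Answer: 0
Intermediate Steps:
F(r) = 2 + r² + 2*r (F(r) = (r² + 2*r) + 2 = 2 + r² + 2*r)
a(v) = v*(-1 - v) (a(v) = v*((-2 - v) + 1) = v*(-1 - v))
(F(-1) + (-3 + 0)*4)*a(-1) = ((2 + (-1)² + 2*(-1)) + (-3 + 0)*4)*(-1*(-1)*(1 - 1)) = ((2 + 1 - 2) - 3*4)*(-1*(-1)*0) = (1 - 12)*0 = -11*0 = 0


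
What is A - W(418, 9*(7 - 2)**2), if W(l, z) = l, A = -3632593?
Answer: -3633011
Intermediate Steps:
A - W(418, 9*(7 - 2)**2) = -3632593 - 1*418 = -3632593 - 418 = -3633011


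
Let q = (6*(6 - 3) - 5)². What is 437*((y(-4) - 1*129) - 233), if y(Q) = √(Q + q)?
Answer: -158194 + 437*√165 ≈ -1.5258e+5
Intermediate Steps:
q = 169 (q = (6*3 - 5)² = (18 - 5)² = 13² = 169)
y(Q) = √(169 + Q) (y(Q) = √(Q + 169) = √(169 + Q))
437*((y(-4) - 1*129) - 233) = 437*((√(169 - 4) - 1*129) - 233) = 437*((√165 - 129) - 233) = 437*((-129 + √165) - 233) = 437*(-362 + √165) = -158194 + 437*√165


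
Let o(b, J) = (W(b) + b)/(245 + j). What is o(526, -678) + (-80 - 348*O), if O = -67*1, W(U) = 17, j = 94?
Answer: 2625849/113 ≈ 23238.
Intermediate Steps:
O = -67
o(b, J) = 17/339 + b/339 (o(b, J) = (17 + b)/(245 + 94) = (17 + b)/339 = (17 + b)*(1/339) = 17/339 + b/339)
o(526, -678) + (-80 - 348*O) = (17/339 + (1/339)*526) + (-80 - 348*(-67)) = (17/339 + 526/339) + (-80 + 23316) = 181/113 + 23236 = 2625849/113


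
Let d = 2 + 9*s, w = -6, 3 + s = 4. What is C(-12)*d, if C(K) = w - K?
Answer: 66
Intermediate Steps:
s = 1 (s = -3 + 4 = 1)
C(K) = -6 - K
d = 11 (d = 2 + 9*1 = 2 + 9 = 11)
C(-12)*d = (-6 - 1*(-12))*11 = (-6 + 12)*11 = 6*11 = 66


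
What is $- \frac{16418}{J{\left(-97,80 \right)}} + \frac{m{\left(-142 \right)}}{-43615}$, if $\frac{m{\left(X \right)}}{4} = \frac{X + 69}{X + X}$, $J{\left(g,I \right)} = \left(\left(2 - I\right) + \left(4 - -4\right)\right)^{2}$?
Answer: $- \frac{5084140367}{1517365850} \approx -3.3506$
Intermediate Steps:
$J{\left(g,I \right)} = \left(10 - I\right)^{2}$ ($J{\left(g,I \right)} = \left(\left(2 - I\right) + \left(4 + 4\right)\right)^{2} = \left(\left(2 - I\right) + 8\right)^{2} = \left(10 - I\right)^{2}$)
$m{\left(X \right)} = \frac{2 \left(69 + X\right)}{X}$ ($m{\left(X \right)} = 4 \frac{X + 69}{X + X} = 4 \frac{69 + X}{2 X} = \frac{2 \left(69 + X\right)}{X}$)
$- \frac{16418}{J{\left(-97,80 \right)}} + \frac{m{\left(-142 \right)}}{-43615} = - \frac{16418}{\left(-10 + 80\right)^{2}} + \frac{2 + \frac{138}{-142}}{-43615} = - \frac{16418}{70^{2}} + \left(2 + 138 \left(- \frac{1}{142}\right)\right) \left(- \frac{1}{43615}\right) = - \frac{16418}{4900} + \left(2 - \frac{69}{71}\right) \left(- \frac{1}{43615}\right) = \left(-16418\right) \frac{1}{4900} + \frac{73}{71} \left(- \frac{1}{43615}\right) = - \frac{8209}{2450} - \frac{73}{3096665} = - \frac{5084140367}{1517365850}$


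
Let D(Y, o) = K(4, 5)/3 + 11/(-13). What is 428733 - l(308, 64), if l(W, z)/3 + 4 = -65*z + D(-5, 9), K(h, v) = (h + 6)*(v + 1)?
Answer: 5735178/13 ≈ 4.4117e+5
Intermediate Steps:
K(h, v) = (1 + v)*(6 + h) (K(h, v) = (6 + h)*(1 + v) = (1 + v)*(6 + h))
D(Y, o) = 249/13 (D(Y, o) = (6 + 4 + 6*5 + 4*5)/3 + 11/(-13) = (6 + 4 + 30 + 20)*(1/3) + 11*(-1/13) = 60*(1/3) - 11/13 = 20 - 11/13 = 249/13)
l(W, z) = 591/13 - 195*z (l(W, z) = -12 + 3*(-65*z + 249/13) = -12 + 3*(249/13 - 65*z) = -12 + (747/13 - 195*z) = 591/13 - 195*z)
428733 - l(308, 64) = 428733 - (591/13 - 195*64) = 428733 - (591/13 - 12480) = 428733 - 1*(-161649/13) = 428733 + 161649/13 = 5735178/13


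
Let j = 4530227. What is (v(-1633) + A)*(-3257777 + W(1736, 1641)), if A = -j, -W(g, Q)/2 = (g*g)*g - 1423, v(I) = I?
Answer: 47434105978633980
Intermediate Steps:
W(g, Q) = 2846 - 2*g**3 (W(g, Q) = -2*((g*g)*g - 1423) = -2*(g**2*g - 1423) = -2*(g**3 - 1423) = -2*(-1423 + g**3) = 2846 - 2*g**3)
A = -4530227 (A = -1*4530227 = -4530227)
(v(-1633) + A)*(-3257777 + W(1736, 1641)) = (-1633 - 4530227)*(-3257777 + (2846 - 2*1736**3)) = -4531860*(-3257777 + (2846 - 2*5231776256)) = -4531860*(-3257777 + (2846 - 10463552512)) = -4531860*(-3257777 - 10463549666) = -4531860*(-10466807443) = 47434105978633980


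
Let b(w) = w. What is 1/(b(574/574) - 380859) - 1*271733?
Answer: -103491686915/380858 ≈ -2.7173e+5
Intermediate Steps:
1/(b(574/574) - 380859) - 1*271733 = 1/(574/574 - 380859) - 1*271733 = 1/(574*(1/574) - 380859) - 271733 = 1/(1 - 380859) - 271733 = 1/(-380858) - 271733 = -1/380858 - 271733 = -103491686915/380858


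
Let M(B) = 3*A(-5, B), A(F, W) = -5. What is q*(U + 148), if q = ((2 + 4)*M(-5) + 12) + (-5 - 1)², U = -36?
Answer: -4704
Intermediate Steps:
M(B) = -15 (M(B) = 3*(-5) = -15)
q = -42 (q = ((2 + 4)*(-15) + 12) + (-5 - 1)² = (6*(-15) + 12) + (-6)² = (-90 + 12) + 36 = -78 + 36 = -42)
q*(U + 148) = -42*(-36 + 148) = -42*112 = -4704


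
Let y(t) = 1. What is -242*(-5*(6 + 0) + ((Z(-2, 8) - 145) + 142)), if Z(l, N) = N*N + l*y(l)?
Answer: -7018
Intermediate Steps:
Z(l, N) = l + N² (Z(l, N) = N*N + l*1 = N² + l = l + N²)
-242*(-5*(6 + 0) + ((Z(-2, 8) - 145) + 142)) = -242*(-5*(6 + 0) + (((-2 + 8²) - 145) + 142)) = -242*(-5*6 + (((-2 + 64) - 145) + 142)) = -242*(-30 + ((62 - 145) + 142)) = -242*(-30 + (-83 + 142)) = -242*(-30 + 59) = -242*29 = -7018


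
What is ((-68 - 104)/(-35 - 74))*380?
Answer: 65360/109 ≈ 599.63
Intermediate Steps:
((-68 - 104)/(-35 - 74))*380 = -172/(-109)*380 = -172*(-1/109)*380 = (172/109)*380 = 65360/109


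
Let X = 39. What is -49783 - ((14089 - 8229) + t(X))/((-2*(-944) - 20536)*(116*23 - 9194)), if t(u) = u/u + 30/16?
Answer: -48467473518775/973574784 ≈ -49783.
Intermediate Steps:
t(u) = 23/8 (t(u) = 1 + 30*(1/16) = 1 + 15/8 = 23/8)
-49783 - ((14089 - 8229) + t(X))/((-2*(-944) - 20536)*(116*23 - 9194)) = -49783 - ((14089 - 8229) + 23/8)/((-2*(-944) - 20536)*(116*23 - 9194)) = -49783 - (5860 + 23/8)/((1888 - 20536)*(2668 - 9194)) = -49783 - 46903/(8*((-18648*(-6526)))) = -49783 - 46903/(8*121696848) = -49783 - 1*46903/973574784 = -49783 - 46903/973574784 = -48467473518775/973574784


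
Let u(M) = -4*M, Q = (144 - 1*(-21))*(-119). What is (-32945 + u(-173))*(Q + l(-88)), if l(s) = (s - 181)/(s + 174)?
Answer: 54471414387/86 ≈ 6.3339e+8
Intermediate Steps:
Q = -19635 (Q = (144 + 21)*(-119) = 165*(-119) = -19635)
l(s) = (-181 + s)/(174 + s)
(-32945 + u(-173))*(Q + l(-88)) = (-32945 - 4*(-173))*(-19635 + (-181 - 88)/(174 - 88)) = (-32945 + 692)*(-19635 - 269/86) = -32253*(-19635 + (1/86)*(-269)) = -32253*(-19635 - 269/86) = -32253*(-1688879/86) = 54471414387/86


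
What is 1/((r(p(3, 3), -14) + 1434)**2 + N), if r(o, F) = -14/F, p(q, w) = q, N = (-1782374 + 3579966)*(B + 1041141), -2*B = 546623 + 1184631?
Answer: 1/315504621513 ≈ 3.1695e-12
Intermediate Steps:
B = -865627 (B = -(546623 + 1184631)/2 = -1/2*1731254 = -865627)
N = 315502562288 (N = (-1782374 + 3579966)*(-865627 + 1041141) = 1797592*175514 = 315502562288)
1/((r(p(3, 3), -14) + 1434)**2 + N) = 1/((-14/(-14) + 1434)**2 + 315502562288) = 1/((-14*(-1/14) + 1434)**2 + 315502562288) = 1/((1 + 1434)**2 + 315502562288) = 1/(1435**2 + 315502562288) = 1/(2059225 + 315502562288) = 1/315504621513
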